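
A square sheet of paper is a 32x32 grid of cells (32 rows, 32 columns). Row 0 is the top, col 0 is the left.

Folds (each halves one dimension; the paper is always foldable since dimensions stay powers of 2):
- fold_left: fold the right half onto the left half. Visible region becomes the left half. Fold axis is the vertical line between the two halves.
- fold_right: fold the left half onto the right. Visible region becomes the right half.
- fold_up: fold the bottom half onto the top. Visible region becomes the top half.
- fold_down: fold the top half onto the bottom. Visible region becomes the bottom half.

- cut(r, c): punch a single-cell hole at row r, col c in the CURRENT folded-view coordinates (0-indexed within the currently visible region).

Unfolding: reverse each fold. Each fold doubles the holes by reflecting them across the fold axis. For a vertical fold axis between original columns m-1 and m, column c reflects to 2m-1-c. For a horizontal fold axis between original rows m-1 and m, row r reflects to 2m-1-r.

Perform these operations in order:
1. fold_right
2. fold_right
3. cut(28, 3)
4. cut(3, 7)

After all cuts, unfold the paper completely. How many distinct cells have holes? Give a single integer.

Op 1 fold_right: fold axis v@16; visible region now rows[0,32) x cols[16,32) = 32x16
Op 2 fold_right: fold axis v@24; visible region now rows[0,32) x cols[24,32) = 32x8
Op 3 cut(28, 3): punch at orig (28,27); cuts so far [(28, 27)]; region rows[0,32) x cols[24,32) = 32x8
Op 4 cut(3, 7): punch at orig (3,31); cuts so far [(3, 31), (28, 27)]; region rows[0,32) x cols[24,32) = 32x8
Unfold 1 (reflect across v@24): 4 holes -> [(3, 16), (3, 31), (28, 20), (28, 27)]
Unfold 2 (reflect across v@16): 8 holes -> [(3, 0), (3, 15), (3, 16), (3, 31), (28, 4), (28, 11), (28, 20), (28, 27)]

Answer: 8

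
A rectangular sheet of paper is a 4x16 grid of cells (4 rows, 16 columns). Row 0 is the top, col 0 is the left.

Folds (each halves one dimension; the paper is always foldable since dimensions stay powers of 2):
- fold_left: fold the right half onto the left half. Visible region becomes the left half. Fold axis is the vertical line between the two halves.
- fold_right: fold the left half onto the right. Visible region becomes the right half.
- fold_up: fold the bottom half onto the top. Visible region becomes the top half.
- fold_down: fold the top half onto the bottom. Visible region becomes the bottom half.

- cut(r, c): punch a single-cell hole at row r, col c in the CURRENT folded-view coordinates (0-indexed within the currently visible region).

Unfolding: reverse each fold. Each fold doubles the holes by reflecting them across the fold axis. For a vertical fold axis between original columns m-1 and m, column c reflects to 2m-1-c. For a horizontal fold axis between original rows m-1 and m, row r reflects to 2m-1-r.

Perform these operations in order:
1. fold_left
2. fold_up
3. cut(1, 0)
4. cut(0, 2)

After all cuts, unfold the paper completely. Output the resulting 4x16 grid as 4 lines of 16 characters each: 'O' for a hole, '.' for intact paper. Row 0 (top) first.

Answer: ..O..........O..
O..............O
O..............O
..O..........O..

Derivation:
Op 1 fold_left: fold axis v@8; visible region now rows[0,4) x cols[0,8) = 4x8
Op 2 fold_up: fold axis h@2; visible region now rows[0,2) x cols[0,8) = 2x8
Op 3 cut(1, 0): punch at orig (1,0); cuts so far [(1, 0)]; region rows[0,2) x cols[0,8) = 2x8
Op 4 cut(0, 2): punch at orig (0,2); cuts so far [(0, 2), (1, 0)]; region rows[0,2) x cols[0,8) = 2x8
Unfold 1 (reflect across h@2): 4 holes -> [(0, 2), (1, 0), (2, 0), (3, 2)]
Unfold 2 (reflect across v@8): 8 holes -> [(0, 2), (0, 13), (1, 0), (1, 15), (2, 0), (2, 15), (3, 2), (3, 13)]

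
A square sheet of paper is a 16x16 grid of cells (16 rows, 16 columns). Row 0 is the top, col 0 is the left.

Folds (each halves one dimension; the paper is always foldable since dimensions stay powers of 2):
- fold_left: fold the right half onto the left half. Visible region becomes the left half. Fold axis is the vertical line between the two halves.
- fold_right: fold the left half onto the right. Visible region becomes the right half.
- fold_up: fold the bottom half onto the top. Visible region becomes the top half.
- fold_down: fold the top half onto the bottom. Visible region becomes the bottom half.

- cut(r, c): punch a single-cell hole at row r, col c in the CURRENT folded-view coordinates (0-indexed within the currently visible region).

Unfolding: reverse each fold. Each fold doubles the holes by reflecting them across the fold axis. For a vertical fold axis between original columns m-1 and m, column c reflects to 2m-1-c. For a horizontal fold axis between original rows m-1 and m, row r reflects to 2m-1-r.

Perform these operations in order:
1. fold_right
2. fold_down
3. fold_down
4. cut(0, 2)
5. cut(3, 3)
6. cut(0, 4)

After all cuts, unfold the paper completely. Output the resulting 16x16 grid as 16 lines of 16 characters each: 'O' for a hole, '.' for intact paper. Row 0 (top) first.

Op 1 fold_right: fold axis v@8; visible region now rows[0,16) x cols[8,16) = 16x8
Op 2 fold_down: fold axis h@8; visible region now rows[8,16) x cols[8,16) = 8x8
Op 3 fold_down: fold axis h@12; visible region now rows[12,16) x cols[8,16) = 4x8
Op 4 cut(0, 2): punch at orig (12,10); cuts so far [(12, 10)]; region rows[12,16) x cols[8,16) = 4x8
Op 5 cut(3, 3): punch at orig (15,11); cuts so far [(12, 10), (15, 11)]; region rows[12,16) x cols[8,16) = 4x8
Op 6 cut(0, 4): punch at orig (12,12); cuts so far [(12, 10), (12, 12), (15, 11)]; region rows[12,16) x cols[8,16) = 4x8
Unfold 1 (reflect across h@12): 6 holes -> [(8, 11), (11, 10), (11, 12), (12, 10), (12, 12), (15, 11)]
Unfold 2 (reflect across h@8): 12 holes -> [(0, 11), (3, 10), (3, 12), (4, 10), (4, 12), (7, 11), (8, 11), (11, 10), (11, 12), (12, 10), (12, 12), (15, 11)]
Unfold 3 (reflect across v@8): 24 holes -> [(0, 4), (0, 11), (3, 3), (3, 5), (3, 10), (3, 12), (4, 3), (4, 5), (4, 10), (4, 12), (7, 4), (7, 11), (8, 4), (8, 11), (11, 3), (11, 5), (11, 10), (11, 12), (12, 3), (12, 5), (12, 10), (12, 12), (15, 4), (15, 11)]

Answer: ....O......O....
................
................
...O.O....O.O...
...O.O....O.O...
................
................
....O......O....
....O......O....
................
................
...O.O....O.O...
...O.O....O.O...
................
................
....O......O....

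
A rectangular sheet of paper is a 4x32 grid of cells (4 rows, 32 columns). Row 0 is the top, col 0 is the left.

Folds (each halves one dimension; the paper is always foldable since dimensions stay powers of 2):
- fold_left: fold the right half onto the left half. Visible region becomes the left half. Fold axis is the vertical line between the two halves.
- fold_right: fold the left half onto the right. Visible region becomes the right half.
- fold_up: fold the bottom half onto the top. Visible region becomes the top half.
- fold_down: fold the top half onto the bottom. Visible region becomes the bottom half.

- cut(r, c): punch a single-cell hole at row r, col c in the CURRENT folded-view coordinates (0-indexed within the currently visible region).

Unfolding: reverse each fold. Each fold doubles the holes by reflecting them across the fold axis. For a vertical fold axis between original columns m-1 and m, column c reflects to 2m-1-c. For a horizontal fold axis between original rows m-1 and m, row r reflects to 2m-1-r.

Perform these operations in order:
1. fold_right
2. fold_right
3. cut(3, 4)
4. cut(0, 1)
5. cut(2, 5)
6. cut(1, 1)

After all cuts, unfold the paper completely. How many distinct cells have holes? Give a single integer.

Answer: 16

Derivation:
Op 1 fold_right: fold axis v@16; visible region now rows[0,4) x cols[16,32) = 4x16
Op 2 fold_right: fold axis v@24; visible region now rows[0,4) x cols[24,32) = 4x8
Op 3 cut(3, 4): punch at orig (3,28); cuts so far [(3, 28)]; region rows[0,4) x cols[24,32) = 4x8
Op 4 cut(0, 1): punch at orig (0,25); cuts so far [(0, 25), (3, 28)]; region rows[0,4) x cols[24,32) = 4x8
Op 5 cut(2, 5): punch at orig (2,29); cuts so far [(0, 25), (2, 29), (3, 28)]; region rows[0,4) x cols[24,32) = 4x8
Op 6 cut(1, 1): punch at orig (1,25); cuts so far [(0, 25), (1, 25), (2, 29), (3, 28)]; region rows[0,4) x cols[24,32) = 4x8
Unfold 1 (reflect across v@24): 8 holes -> [(0, 22), (0, 25), (1, 22), (1, 25), (2, 18), (2, 29), (3, 19), (3, 28)]
Unfold 2 (reflect across v@16): 16 holes -> [(0, 6), (0, 9), (0, 22), (0, 25), (1, 6), (1, 9), (1, 22), (1, 25), (2, 2), (2, 13), (2, 18), (2, 29), (3, 3), (3, 12), (3, 19), (3, 28)]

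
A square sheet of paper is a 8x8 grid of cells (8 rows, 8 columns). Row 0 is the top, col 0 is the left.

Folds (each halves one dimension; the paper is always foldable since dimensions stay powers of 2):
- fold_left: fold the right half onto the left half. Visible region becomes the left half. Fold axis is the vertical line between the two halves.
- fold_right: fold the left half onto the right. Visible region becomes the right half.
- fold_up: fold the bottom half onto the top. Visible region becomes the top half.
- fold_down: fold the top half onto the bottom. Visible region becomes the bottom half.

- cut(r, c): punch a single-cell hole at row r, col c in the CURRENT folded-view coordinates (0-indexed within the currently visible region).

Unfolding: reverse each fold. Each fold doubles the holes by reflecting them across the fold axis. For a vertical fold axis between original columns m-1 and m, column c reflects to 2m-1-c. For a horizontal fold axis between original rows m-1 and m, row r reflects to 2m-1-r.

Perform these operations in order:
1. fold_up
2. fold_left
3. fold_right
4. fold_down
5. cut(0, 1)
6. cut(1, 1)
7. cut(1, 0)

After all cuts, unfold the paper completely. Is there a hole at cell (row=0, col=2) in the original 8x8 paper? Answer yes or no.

Op 1 fold_up: fold axis h@4; visible region now rows[0,4) x cols[0,8) = 4x8
Op 2 fold_left: fold axis v@4; visible region now rows[0,4) x cols[0,4) = 4x4
Op 3 fold_right: fold axis v@2; visible region now rows[0,4) x cols[2,4) = 4x2
Op 4 fold_down: fold axis h@2; visible region now rows[2,4) x cols[2,4) = 2x2
Op 5 cut(0, 1): punch at orig (2,3); cuts so far [(2, 3)]; region rows[2,4) x cols[2,4) = 2x2
Op 6 cut(1, 1): punch at orig (3,3); cuts so far [(2, 3), (3, 3)]; region rows[2,4) x cols[2,4) = 2x2
Op 7 cut(1, 0): punch at orig (3,2); cuts so far [(2, 3), (3, 2), (3, 3)]; region rows[2,4) x cols[2,4) = 2x2
Unfold 1 (reflect across h@2): 6 holes -> [(0, 2), (0, 3), (1, 3), (2, 3), (3, 2), (3, 3)]
Unfold 2 (reflect across v@2): 12 holes -> [(0, 0), (0, 1), (0, 2), (0, 3), (1, 0), (1, 3), (2, 0), (2, 3), (3, 0), (3, 1), (3, 2), (3, 3)]
Unfold 3 (reflect across v@4): 24 holes -> [(0, 0), (0, 1), (0, 2), (0, 3), (0, 4), (0, 5), (0, 6), (0, 7), (1, 0), (1, 3), (1, 4), (1, 7), (2, 0), (2, 3), (2, 4), (2, 7), (3, 0), (3, 1), (3, 2), (3, 3), (3, 4), (3, 5), (3, 6), (3, 7)]
Unfold 4 (reflect across h@4): 48 holes -> [(0, 0), (0, 1), (0, 2), (0, 3), (0, 4), (0, 5), (0, 6), (0, 7), (1, 0), (1, 3), (1, 4), (1, 7), (2, 0), (2, 3), (2, 4), (2, 7), (3, 0), (3, 1), (3, 2), (3, 3), (3, 4), (3, 5), (3, 6), (3, 7), (4, 0), (4, 1), (4, 2), (4, 3), (4, 4), (4, 5), (4, 6), (4, 7), (5, 0), (5, 3), (5, 4), (5, 7), (6, 0), (6, 3), (6, 4), (6, 7), (7, 0), (7, 1), (7, 2), (7, 3), (7, 4), (7, 5), (7, 6), (7, 7)]
Holes: [(0, 0), (0, 1), (0, 2), (0, 3), (0, 4), (0, 5), (0, 6), (0, 7), (1, 0), (1, 3), (1, 4), (1, 7), (2, 0), (2, 3), (2, 4), (2, 7), (3, 0), (3, 1), (3, 2), (3, 3), (3, 4), (3, 5), (3, 6), (3, 7), (4, 0), (4, 1), (4, 2), (4, 3), (4, 4), (4, 5), (4, 6), (4, 7), (5, 0), (5, 3), (5, 4), (5, 7), (6, 0), (6, 3), (6, 4), (6, 7), (7, 0), (7, 1), (7, 2), (7, 3), (7, 4), (7, 5), (7, 6), (7, 7)]

Answer: yes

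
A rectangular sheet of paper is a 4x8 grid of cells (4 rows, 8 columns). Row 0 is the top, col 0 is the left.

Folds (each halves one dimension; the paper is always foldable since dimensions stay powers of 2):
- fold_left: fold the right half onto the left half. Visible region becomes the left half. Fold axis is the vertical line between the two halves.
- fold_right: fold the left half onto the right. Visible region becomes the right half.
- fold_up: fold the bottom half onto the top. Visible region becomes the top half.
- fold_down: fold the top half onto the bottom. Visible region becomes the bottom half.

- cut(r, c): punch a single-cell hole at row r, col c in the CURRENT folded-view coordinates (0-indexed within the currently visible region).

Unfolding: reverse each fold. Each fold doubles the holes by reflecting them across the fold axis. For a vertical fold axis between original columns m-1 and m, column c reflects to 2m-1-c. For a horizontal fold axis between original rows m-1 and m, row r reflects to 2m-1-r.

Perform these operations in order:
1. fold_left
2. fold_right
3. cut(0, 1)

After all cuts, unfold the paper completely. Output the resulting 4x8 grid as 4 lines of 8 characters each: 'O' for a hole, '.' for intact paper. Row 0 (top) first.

Answer: O..OO..O
........
........
........

Derivation:
Op 1 fold_left: fold axis v@4; visible region now rows[0,4) x cols[0,4) = 4x4
Op 2 fold_right: fold axis v@2; visible region now rows[0,4) x cols[2,4) = 4x2
Op 3 cut(0, 1): punch at orig (0,3); cuts so far [(0, 3)]; region rows[0,4) x cols[2,4) = 4x2
Unfold 1 (reflect across v@2): 2 holes -> [(0, 0), (0, 3)]
Unfold 2 (reflect across v@4): 4 holes -> [(0, 0), (0, 3), (0, 4), (0, 7)]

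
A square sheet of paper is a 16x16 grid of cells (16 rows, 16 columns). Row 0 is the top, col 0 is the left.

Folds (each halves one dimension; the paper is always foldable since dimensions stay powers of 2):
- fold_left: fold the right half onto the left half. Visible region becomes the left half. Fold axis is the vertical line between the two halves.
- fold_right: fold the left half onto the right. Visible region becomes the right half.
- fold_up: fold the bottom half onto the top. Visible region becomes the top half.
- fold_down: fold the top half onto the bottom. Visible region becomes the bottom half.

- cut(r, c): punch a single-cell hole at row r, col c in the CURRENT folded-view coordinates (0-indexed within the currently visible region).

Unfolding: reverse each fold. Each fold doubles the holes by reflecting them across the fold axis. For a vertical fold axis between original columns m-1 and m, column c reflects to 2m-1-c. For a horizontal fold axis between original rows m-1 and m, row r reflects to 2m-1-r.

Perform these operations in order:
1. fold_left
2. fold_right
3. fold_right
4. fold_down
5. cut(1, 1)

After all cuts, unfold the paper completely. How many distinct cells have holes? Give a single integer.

Answer: 16

Derivation:
Op 1 fold_left: fold axis v@8; visible region now rows[0,16) x cols[0,8) = 16x8
Op 2 fold_right: fold axis v@4; visible region now rows[0,16) x cols[4,8) = 16x4
Op 3 fold_right: fold axis v@6; visible region now rows[0,16) x cols[6,8) = 16x2
Op 4 fold_down: fold axis h@8; visible region now rows[8,16) x cols[6,8) = 8x2
Op 5 cut(1, 1): punch at orig (9,7); cuts so far [(9, 7)]; region rows[8,16) x cols[6,8) = 8x2
Unfold 1 (reflect across h@8): 2 holes -> [(6, 7), (9, 7)]
Unfold 2 (reflect across v@6): 4 holes -> [(6, 4), (6, 7), (9, 4), (9, 7)]
Unfold 3 (reflect across v@4): 8 holes -> [(6, 0), (6, 3), (6, 4), (6, 7), (9, 0), (9, 3), (9, 4), (9, 7)]
Unfold 4 (reflect across v@8): 16 holes -> [(6, 0), (6, 3), (6, 4), (6, 7), (6, 8), (6, 11), (6, 12), (6, 15), (9, 0), (9, 3), (9, 4), (9, 7), (9, 8), (9, 11), (9, 12), (9, 15)]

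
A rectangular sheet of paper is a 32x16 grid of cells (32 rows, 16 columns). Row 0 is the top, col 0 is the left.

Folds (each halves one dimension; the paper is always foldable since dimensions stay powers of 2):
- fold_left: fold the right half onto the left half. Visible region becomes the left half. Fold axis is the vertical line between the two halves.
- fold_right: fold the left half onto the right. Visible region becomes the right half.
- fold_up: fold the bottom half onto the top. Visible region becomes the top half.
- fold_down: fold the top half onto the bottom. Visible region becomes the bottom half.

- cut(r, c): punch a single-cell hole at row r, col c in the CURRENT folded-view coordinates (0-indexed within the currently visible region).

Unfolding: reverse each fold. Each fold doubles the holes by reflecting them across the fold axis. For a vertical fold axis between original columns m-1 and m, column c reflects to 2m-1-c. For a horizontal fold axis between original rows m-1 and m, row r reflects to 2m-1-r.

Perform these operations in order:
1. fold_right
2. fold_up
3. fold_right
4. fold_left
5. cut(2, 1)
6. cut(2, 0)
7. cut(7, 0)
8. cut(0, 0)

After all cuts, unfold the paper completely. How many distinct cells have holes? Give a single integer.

Op 1 fold_right: fold axis v@8; visible region now rows[0,32) x cols[8,16) = 32x8
Op 2 fold_up: fold axis h@16; visible region now rows[0,16) x cols[8,16) = 16x8
Op 3 fold_right: fold axis v@12; visible region now rows[0,16) x cols[12,16) = 16x4
Op 4 fold_left: fold axis v@14; visible region now rows[0,16) x cols[12,14) = 16x2
Op 5 cut(2, 1): punch at orig (2,13); cuts so far [(2, 13)]; region rows[0,16) x cols[12,14) = 16x2
Op 6 cut(2, 0): punch at orig (2,12); cuts so far [(2, 12), (2, 13)]; region rows[0,16) x cols[12,14) = 16x2
Op 7 cut(7, 0): punch at orig (7,12); cuts so far [(2, 12), (2, 13), (7, 12)]; region rows[0,16) x cols[12,14) = 16x2
Op 8 cut(0, 0): punch at orig (0,12); cuts so far [(0, 12), (2, 12), (2, 13), (7, 12)]; region rows[0,16) x cols[12,14) = 16x2
Unfold 1 (reflect across v@14): 8 holes -> [(0, 12), (0, 15), (2, 12), (2, 13), (2, 14), (2, 15), (7, 12), (7, 15)]
Unfold 2 (reflect across v@12): 16 holes -> [(0, 8), (0, 11), (0, 12), (0, 15), (2, 8), (2, 9), (2, 10), (2, 11), (2, 12), (2, 13), (2, 14), (2, 15), (7, 8), (7, 11), (7, 12), (7, 15)]
Unfold 3 (reflect across h@16): 32 holes -> [(0, 8), (0, 11), (0, 12), (0, 15), (2, 8), (2, 9), (2, 10), (2, 11), (2, 12), (2, 13), (2, 14), (2, 15), (7, 8), (7, 11), (7, 12), (7, 15), (24, 8), (24, 11), (24, 12), (24, 15), (29, 8), (29, 9), (29, 10), (29, 11), (29, 12), (29, 13), (29, 14), (29, 15), (31, 8), (31, 11), (31, 12), (31, 15)]
Unfold 4 (reflect across v@8): 64 holes -> [(0, 0), (0, 3), (0, 4), (0, 7), (0, 8), (0, 11), (0, 12), (0, 15), (2, 0), (2, 1), (2, 2), (2, 3), (2, 4), (2, 5), (2, 6), (2, 7), (2, 8), (2, 9), (2, 10), (2, 11), (2, 12), (2, 13), (2, 14), (2, 15), (7, 0), (7, 3), (7, 4), (7, 7), (7, 8), (7, 11), (7, 12), (7, 15), (24, 0), (24, 3), (24, 4), (24, 7), (24, 8), (24, 11), (24, 12), (24, 15), (29, 0), (29, 1), (29, 2), (29, 3), (29, 4), (29, 5), (29, 6), (29, 7), (29, 8), (29, 9), (29, 10), (29, 11), (29, 12), (29, 13), (29, 14), (29, 15), (31, 0), (31, 3), (31, 4), (31, 7), (31, 8), (31, 11), (31, 12), (31, 15)]

Answer: 64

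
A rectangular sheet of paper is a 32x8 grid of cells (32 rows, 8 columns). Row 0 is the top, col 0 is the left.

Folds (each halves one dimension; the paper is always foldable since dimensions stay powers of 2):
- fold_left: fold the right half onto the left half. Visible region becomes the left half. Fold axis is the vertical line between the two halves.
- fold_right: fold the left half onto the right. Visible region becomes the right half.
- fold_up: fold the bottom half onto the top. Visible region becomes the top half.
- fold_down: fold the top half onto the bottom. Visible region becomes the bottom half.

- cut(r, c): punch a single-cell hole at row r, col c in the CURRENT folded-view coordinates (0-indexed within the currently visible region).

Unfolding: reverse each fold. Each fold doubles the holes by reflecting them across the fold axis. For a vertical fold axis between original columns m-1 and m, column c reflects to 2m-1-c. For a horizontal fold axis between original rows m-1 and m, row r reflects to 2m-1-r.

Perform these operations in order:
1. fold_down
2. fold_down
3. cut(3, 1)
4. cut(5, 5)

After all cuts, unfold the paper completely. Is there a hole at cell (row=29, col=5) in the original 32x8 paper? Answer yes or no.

Answer: yes

Derivation:
Op 1 fold_down: fold axis h@16; visible region now rows[16,32) x cols[0,8) = 16x8
Op 2 fold_down: fold axis h@24; visible region now rows[24,32) x cols[0,8) = 8x8
Op 3 cut(3, 1): punch at orig (27,1); cuts so far [(27, 1)]; region rows[24,32) x cols[0,8) = 8x8
Op 4 cut(5, 5): punch at orig (29,5); cuts so far [(27, 1), (29, 5)]; region rows[24,32) x cols[0,8) = 8x8
Unfold 1 (reflect across h@24): 4 holes -> [(18, 5), (20, 1), (27, 1), (29, 5)]
Unfold 2 (reflect across h@16): 8 holes -> [(2, 5), (4, 1), (11, 1), (13, 5), (18, 5), (20, 1), (27, 1), (29, 5)]
Holes: [(2, 5), (4, 1), (11, 1), (13, 5), (18, 5), (20, 1), (27, 1), (29, 5)]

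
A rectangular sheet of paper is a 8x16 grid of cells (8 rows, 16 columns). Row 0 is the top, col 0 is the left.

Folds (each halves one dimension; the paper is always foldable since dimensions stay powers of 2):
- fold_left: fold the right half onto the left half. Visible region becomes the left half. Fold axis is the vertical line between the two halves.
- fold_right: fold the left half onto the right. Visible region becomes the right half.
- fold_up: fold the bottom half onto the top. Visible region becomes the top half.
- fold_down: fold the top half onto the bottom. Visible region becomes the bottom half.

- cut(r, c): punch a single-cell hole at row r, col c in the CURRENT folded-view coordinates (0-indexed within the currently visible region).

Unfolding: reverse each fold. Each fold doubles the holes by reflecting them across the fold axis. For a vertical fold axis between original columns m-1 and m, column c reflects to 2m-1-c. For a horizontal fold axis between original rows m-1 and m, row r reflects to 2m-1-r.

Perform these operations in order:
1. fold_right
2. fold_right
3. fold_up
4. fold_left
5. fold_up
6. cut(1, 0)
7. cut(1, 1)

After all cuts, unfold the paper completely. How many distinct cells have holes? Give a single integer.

Op 1 fold_right: fold axis v@8; visible region now rows[0,8) x cols[8,16) = 8x8
Op 2 fold_right: fold axis v@12; visible region now rows[0,8) x cols[12,16) = 8x4
Op 3 fold_up: fold axis h@4; visible region now rows[0,4) x cols[12,16) = 4x4
Op 4 fold_left: fold axis v@14; visible region now rows[0,4) x cols[12,14) = 4x2
Op 5 fold_up: fold axis h@2; visible region now rows[0,2) x cols[12,14) = 2x2
Op 6 cut(1, 0): punch at orig (1,12); cuts so far [(1, 12)]; region rows[0,2) x cols[12,14) = 2x2
Op 7 cut(1, 1): punch at orig (1,13); cuts so far [(1, 12), (1, 13)]; region rows[0,2) x cols[12,14) = 2x2
Unfold 1 (reflect across h@2): 4 holes -> [(1, 12), (1, 13), (2, 12), (2, 13)]
Unfold 2 (reflect across v@14): 8 holes -> [(1, 12), (1, 13), (1, 14), (1, 15), (2, 12), (2, 13), (2, 14), (2, 15)]
Unfold 3 (reflect across h@4): 16 holes -> [(1, 12), (1, 13), (1, 14), (1, 15), (2, 12), (2, 13), (2, 14), (2, 15), (5, 12), (5, 13), (5, 14), (5, 15), (6, 12), (6, 13), (6, 14), (6, 15)]
Unfold 4 (reflect across v@12): 32 holes -> [(1, 8), (1, 9), (1, 10), (1, 11), (1, 12), (1, 13), (1, 14), (1, 15), (2, 8), (2, 9), (2, 10), (2, 11), (2, 12), (2, 13), (2, 14), (2, 15), (5, 8), (5, 9), (5, 10), (5, 11), (5, 12), (5, 13), (5, 14), (5, 15), (6, 8), (6, 9), (6, 10), (6, 11), (6, 12), (6, 13), (6, 14), (6, 15)]
Unfold 5 (reflect across v@8): 64 holes -> [(1, 0), (1, 1), (1, 2), (1, 3), (1, 4), (1, 5), (1, 6), (1, 7), (1, 8), (1, 9), (1, 10), (1, 11), (1, 12), (1, 13), (1, 14), (1, 15), (2, 0), (2, 1), (2, 2), (2, 3), (2, 4), (2, 5), (2, 6), (2, 7), (2, 8), (2, 9), (2, 10), (2, 11), (2, 12), (2, 13), (2, 14), (2, 15), (5, 0), (5, 1), (5, 2), (5, 3), (5, 4), (5, 5), (5, 6), (5, 7), (5, 8), (5, 9), (5, 10), (5, 11), (5, 12), (5, 13), (5, 14), (5, 15), (6, 0), (6, 1), (6, 2), (6, 3), (6, 4), (6, 5), (6, 6), (6, 7), (6, 8), (6, 9), (6, 10), (6, 11), (6, 12), (6, 13), (6, 14), (6, 15)]

Answer: 64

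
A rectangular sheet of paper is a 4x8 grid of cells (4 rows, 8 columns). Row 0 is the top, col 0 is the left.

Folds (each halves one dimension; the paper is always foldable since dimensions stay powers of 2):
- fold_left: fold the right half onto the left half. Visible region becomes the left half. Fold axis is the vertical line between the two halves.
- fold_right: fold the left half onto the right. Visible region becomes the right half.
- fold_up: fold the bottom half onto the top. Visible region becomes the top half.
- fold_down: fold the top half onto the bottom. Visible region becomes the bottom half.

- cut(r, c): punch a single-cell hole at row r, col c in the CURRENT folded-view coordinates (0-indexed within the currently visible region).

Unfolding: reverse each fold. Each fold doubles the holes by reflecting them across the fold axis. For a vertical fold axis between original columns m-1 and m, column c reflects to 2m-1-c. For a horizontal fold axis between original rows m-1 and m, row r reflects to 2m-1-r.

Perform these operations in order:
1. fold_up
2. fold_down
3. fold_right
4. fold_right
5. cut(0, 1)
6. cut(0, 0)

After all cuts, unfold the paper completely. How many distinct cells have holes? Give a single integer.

Op 1 fold_up: fold axis h@2; visible region now rows[0,2) x cols[0,8) = 2x8
Op 2 fold_down: fold axis h@1; visible region now rows[1,2) x cols[0,8) = 1x8
Op 3 fold_right: fold axis v@4; visible region now rows[1,2) x cols[4,8) = 1x4
Op 4 fold_right: fold axis v@6; visible region now rows[1,2) x cols[6,8) = 1x2
Op 5 cut(0, 1): punch at orig (1,7); cuts so far [(1, 7)]; region rows[1,2) x cols[6,8) = 1x2
Op 6 cut(0, 0): punch at orig (1,6); cuts so far [(1, 6), (1, 7)]; region rows[1,2) x cols[6,8) = 1x2
Unfold 1 (reflect across v@6): 4 holes -> [(1, 4), (1, 5), (1, 6), (1, 7)]
Unfold 2 (reflect across v@4): 8 holes -> [(1, 0), (1, 1), (1, 2), (1, 3), (1, 4), (1, 5), (1, 6), (1, 7)]
Unfold 3 (reflect across h@1): 16 holes -> [(0, 0), (0, 1), (0, 2), (0, 3), (0, 4), (0, 5), (0, 6), (0, 7), (1, 0), (1, 1), (1, 2), (1, 3), (1, 4), (1, 5), (1, 6), (1, 7)]
Unfold 4 (reflect across h@2): 32 holes -> [(0, 0), (0, 1), (0, 2), (0, 3), (0, 4), (0, 5), (0, 6), (0, 7), (1, 0), (1, 1), (1, 2), (1, 3), (1, 4), (1, 5), (1, 6), (1, 7), (2, 0), (2, 1), (2, 2), (2, 3), (2, 4), (2, 5), (2, 6), (2, 7), (3, 0), (3, 1), (3, 2), (3, 3), (3, 4), (3, 5), (3, 6), (3, 7)]

Answer: 32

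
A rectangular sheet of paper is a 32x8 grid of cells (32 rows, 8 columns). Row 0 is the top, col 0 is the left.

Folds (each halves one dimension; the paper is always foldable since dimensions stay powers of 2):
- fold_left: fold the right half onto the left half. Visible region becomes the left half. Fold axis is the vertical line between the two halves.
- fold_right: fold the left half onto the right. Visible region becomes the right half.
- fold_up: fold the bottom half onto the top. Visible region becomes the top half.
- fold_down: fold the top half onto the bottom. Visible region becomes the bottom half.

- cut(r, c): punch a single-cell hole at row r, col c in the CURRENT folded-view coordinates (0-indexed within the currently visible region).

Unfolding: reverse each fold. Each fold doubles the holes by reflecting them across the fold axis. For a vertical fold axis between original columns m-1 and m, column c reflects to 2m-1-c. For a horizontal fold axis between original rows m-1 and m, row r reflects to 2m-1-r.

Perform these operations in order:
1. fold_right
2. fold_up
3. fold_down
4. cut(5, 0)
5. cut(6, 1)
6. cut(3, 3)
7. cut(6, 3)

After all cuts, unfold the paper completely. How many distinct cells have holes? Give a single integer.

Op 1 fold_right: fold axis v@4; visible region now rows[0,32) x cols[4,8) = 32x4
Op 2 fold_up: fold axis h@16; visible region now rows[0,16) x cols[4,8) = 16x4
Op 3 fold_down: fold axis h@8; visible region now rows[8,16) x cols[4,8) = 8x4
Op 4 cut(5, 0): punch at orig (13,4); cuts so far [(13, 4)]; region rows[8,16) x cols[4,8) = 8x4
Op 5 cut(6, 1): punch at orig (14,5); cuts so far [(13, 4), (14, 5)]; region rows[8,16) x cols[4,8) = 8x4
Op 6 cut(3, 3): punch at orig (11,7); cuts so far [(11, 7), (13, 4), (14, 5)]; region rows[8,16) x cols[4,8) = 8x4
Op 7 cut(6, 3): punch at orig (14,7); cuts so far [(11, 7), (13, 4), (14, 5), (14, 7)]; region rows[8,16) x cols[4,8) = 8x4
Unfold 1 (reflect across h@8): 8 holes -> [(1, 5), (1, 7), (2, 4), (4, 7), (11, 7), (13, 4), (14, 5), (14, 7)]
Unfold 2 (reflect across h@16): 16 holes -> [(1, 5), (1, 7), (2, 4), (4, 7), (11, 7), (13, 4), (14, 5), (14, 7), (17, 5), (17, 7), (18, 4), (20, 7), (27, 7), (29, 4), (30, 5), (30, 7)]
Unfold 3 (reflect across v@4): 32 holes -> [(1, 0), (1, 2), (1, 5), (1, 7), (2, 3), (2, 4), (4, 0), (4, 7), (11, 0), (11, 7), (13, 3), (13, 4), (14, 0), (14, 2), (14, 5), (14, 7), (17, 0), (17, 2), (17, 5), (17, 7), (18, 3), (18, 4), (20, 0), (20, 7), (27, 0), (27, 7), (29, 3), (29, 4), (30, 0), (30, 2), (30, 5), (30, 7)]

Answer: 32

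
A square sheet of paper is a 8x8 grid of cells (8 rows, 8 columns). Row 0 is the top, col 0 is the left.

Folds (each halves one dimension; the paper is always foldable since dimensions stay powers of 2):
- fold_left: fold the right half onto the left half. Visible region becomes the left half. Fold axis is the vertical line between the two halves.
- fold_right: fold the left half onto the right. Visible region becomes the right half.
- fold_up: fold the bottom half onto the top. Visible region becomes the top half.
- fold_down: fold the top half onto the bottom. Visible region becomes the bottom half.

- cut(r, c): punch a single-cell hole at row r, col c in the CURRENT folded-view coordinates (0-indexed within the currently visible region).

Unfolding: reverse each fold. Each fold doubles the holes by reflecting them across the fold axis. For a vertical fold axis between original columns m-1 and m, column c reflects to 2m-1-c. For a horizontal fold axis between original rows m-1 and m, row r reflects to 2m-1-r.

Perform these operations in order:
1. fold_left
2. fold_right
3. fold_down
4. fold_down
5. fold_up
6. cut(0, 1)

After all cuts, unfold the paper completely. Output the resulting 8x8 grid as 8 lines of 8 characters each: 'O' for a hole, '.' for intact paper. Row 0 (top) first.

Answer: O..OO..O
O..OO..O
O..OO..O
O..OO..O
O..OO..O
O..OO..O
O..OO..O
O..OO..O

Derivation:
Op 1 fold_left: fold axis v@4; visible region now rows[0,8) x cols[0,4) = 8x4
Op 2 fold_right: fold axis v@2; visible region now rows[0,8) x cols[2,4) = 8x2
Op 3 fold_down: fold axis h@4; visible region now rows[4,8) x cols[2,4) = 4x2
Op 4 fold_down: fold axis h@6; visible region now rows[6,8) x cols[2,4) = 2x2
Op 5 fold_up: fold axis h@7; visible region now rows[6,7) x cols[2,4) = 1x2
Op 6 cut(0, 1): punch at orig (6,3); cuts so far [(6, 3)]; region rows[6,7) x cols[2,4) = 1x2
Unfold 1 (reflect across h@7): 2 holes -> [(6, 3), (7, 3)]
Unfold 2 (reflect across h@6): 4 holes -> [(4, 3), (5, 3), (6, 3), (7, 3)]
Unfold 3 (reflect across h@4): 8 holes -> [(0, 3), (1, 3), (2, 3), (3, 3), (4, 3), (5, 3), (6, 3), (7, 3)]
Unfold 4 (reflect across v@2): 16 holes -> [(0, 0), (0, 3), (1, 0), (1, 3), (2, 0), (2, 3), (3, 0), (3, 3), (4, 0), (4, 3), (5, 0), (5, 3), (6, 0), (6, 3), (7, 0), (7, 3)]
Unfold 5 (reflect across v@4): 32 holes -> [(0, 0), (0, 3), (0, 4), (0, 7), (1, 0), (1, 3), (1, 4), (1, 7), (2, 0), (2, 3), (2, 4), (2, 7), (3, 0), (3, 3), (3, 4), (3, 7), (4, 0), (4, 3), (4, 4), (4, 7), (5, 0), (5, 3), (5, 4), (5, 7), (6, 0), (6, 3), (6, 4), (6, 7), (7, 0), (7, 3), (7, 4), (7, 7)]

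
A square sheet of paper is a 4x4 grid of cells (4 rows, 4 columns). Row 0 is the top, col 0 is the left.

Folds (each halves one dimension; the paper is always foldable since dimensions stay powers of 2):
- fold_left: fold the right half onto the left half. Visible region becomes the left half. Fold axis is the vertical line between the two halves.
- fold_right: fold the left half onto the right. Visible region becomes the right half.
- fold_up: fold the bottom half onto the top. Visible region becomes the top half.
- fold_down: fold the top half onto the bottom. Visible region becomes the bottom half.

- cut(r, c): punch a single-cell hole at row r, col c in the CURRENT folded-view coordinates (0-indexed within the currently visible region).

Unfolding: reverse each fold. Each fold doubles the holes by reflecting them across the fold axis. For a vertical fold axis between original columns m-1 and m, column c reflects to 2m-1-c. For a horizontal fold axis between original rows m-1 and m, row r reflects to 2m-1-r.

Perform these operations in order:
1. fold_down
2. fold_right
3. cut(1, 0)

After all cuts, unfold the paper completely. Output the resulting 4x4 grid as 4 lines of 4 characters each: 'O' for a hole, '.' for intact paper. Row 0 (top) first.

Op 1 fold_down: fold axis h@2; visible region now rows[2,4) x cols[0,4) = 2x4
Op 2 fold_right: fold axis v@2; visible region now rows[2,4) x cols[2,4) = 2x2
Op 3 cut(1, 0): punch at orig (3,2); cuts so far [(3, 2)]; region rows[2,4) x cols[2,4) = 2x2
Unfold 1 (reflect across v@2): 2 holes -> [(3, 1), (3, 2)]
Unfold 2 (reflect across h@2): 4 holes -> [(0, 1), (0, 2), (3, 1), (3, 2)]

Answer: .OO.
....
....
.OO.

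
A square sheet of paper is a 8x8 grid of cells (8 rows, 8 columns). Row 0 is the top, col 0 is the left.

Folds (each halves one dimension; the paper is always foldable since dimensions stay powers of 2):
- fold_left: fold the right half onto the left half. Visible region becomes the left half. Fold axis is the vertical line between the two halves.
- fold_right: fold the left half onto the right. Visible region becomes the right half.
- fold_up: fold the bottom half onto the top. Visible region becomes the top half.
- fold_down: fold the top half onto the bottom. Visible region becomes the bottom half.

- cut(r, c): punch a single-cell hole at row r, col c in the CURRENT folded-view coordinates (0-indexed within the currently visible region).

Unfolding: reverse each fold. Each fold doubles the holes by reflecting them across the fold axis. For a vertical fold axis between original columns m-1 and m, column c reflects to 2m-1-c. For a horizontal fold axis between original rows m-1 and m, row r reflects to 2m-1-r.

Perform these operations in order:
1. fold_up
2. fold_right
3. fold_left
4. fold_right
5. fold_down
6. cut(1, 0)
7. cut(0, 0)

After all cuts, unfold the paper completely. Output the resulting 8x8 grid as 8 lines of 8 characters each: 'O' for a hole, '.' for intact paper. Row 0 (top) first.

Op 1 fold_up: fold axis h@4; visible region now rows[0,4) x cols[0,8) = 4x8
Op 2 fold_right: fold axis v@4; visible region now rows[0,4) x cols[4,8) = 4x4
Op 3 fold_left: fold axis v@6; visible region now rows[0,4) x cols[4,6) = 4x2
Op 4 fold_right: fold axis v@5; visible region now rows[0,4) x cols[5,6) = 4x1
Op 5 fold_down: fold axis h@2; visible region now rows[2,4) x cols[5,6) = 2x1
Op 6 cut(1, 0): punch at orig (3,5); cuts so far [(3, 5)]; region rows[2,4) x cols[5,6) = 2x1
Op 7 cut(0, 0): punch at orig (2,5); cuts so far [(2, 5), (3, 5)]; region rows[2,4) x cols[5,6) = 2x1
Unfold 1 (reflect across h@2): 4 holes -> [(0, 5), (1, 5), (2, 5), (3, 5)]
Unfold 2 (reflect across v@5): 8 holes -> [(0, 4), (0, 5), (1, 4), (1, 5), (2, 4), (2, 5), (3, 4), (3, 5)]
Unfold 3 (reflect across v@6): 16 holes -> [(0, 4), (0, 5), (0, 6), (0, 7), (1, 4), (1, 5), (1, 6), (1, 7), (2, 4), (2, 5), (2, 6), (2, 7), (3, 4), (3, 5), (3, 6), (3, 7)]
Unfold 4 (reflect across v@4): 32 holes -> [(0, 0), (0, 1), (0, 2), (0, 3), (0, 4), (0, 5), (0, 6), (0, 7), (1, 0), (1, 1), (1, 2), (1, 3), (1, 4), (1, 5), (1, 6), (1, 7), (2, 0), (2, 1), (2, 2), (2, 3), (2, 4), (2, 5), (2, 6), (2, 7), (3, 0), (3, 1), (3, 2), (3, 3), (3, 4), (3, 5), (3, 6), (3, 7)]
Unfold 5 (reflect across h@4): 64 holes -> [(0, 0), (0, 1), (0, 2), (0, 3), (0, 4), (0, 5), (0, 6), (0, 7), (1, 0), (1, 1), (1, 2), (1, 3), (1, 4), (1, 5), (1, 6), (1, 7), (2, 0), (2, 1), (2, 2), (2, 3), (2, 4), (2, 5), (2, 6), (2, 7), (3, 0), (3, 1), (3, 2), (3, 3), (3, 4), (3, 5), (3, 6), (3, 7), (4, 0), (4, 1), (4, 2), (4, 3), (4, 4), (4, 5), (4, 6), (4, 7), (5, 0), (5, 1), (5, 2), (5, 3), (5, 4), (5, 5), (5, 6), (5, 7), (6, 0), (6, 1), (6, 2), (6, 3), (6, 4), (6, 5), (6, 6), (6, 7), (7, 0), (7, 1), (7, 2), (7, 3), (7, 4), (7, 5), (7, 6), (7, 7)]

Answer: OOOOOOOO
OOOOOOOO
OOOOOOOO
OOOOOOOO
OOOOOOOO
OOOOOOOO
OOOOOOOO
OOOOOOOO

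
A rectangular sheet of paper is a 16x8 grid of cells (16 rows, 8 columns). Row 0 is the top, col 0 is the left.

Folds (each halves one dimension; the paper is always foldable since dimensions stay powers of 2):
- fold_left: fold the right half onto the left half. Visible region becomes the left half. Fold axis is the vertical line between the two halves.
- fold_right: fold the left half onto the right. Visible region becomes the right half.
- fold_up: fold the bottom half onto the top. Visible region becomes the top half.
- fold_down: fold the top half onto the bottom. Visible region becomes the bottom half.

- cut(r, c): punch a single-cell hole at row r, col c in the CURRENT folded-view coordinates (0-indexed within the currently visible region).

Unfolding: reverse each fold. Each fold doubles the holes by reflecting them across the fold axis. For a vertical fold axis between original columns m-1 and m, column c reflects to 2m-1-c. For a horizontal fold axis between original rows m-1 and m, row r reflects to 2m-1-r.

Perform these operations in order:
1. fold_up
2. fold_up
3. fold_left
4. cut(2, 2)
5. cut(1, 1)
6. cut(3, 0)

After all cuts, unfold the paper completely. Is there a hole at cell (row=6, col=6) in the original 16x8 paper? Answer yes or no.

Answer: yes

Derivation:
Op 1 fold_up: fold axis h@8; visible region now rows[0,8) x cols[0,8) = 8x8
Op 2 fold_up: fold axis h@4; visible region now rows[0,4) x cols[0,8) = 4x8
Op 3 fold_left: fold axis v@4; visible region now rows[0,4) x cols[0,4) = 4x4
Op 4 cut(2, 2): punch at orig (2,2); cuts so far [(2, 2)]; region rows[0,4) x cols[0,4) = 4x4
Op 5 cut(1, 1): punch at orig (1,1); cuts so far [(1, 1), (2, 2)]; region rows[0,4) x cols[0,4) = 4x4
Op 6 cut(3, 0): punch at orig (3,0); cuts so far [(1, 1), (2, 2), (3, 0)]; region rows[0,4) x cols[0,4) = 4x4
Unfold 1 (reflect across v@4): 6 holes -> [(1, 1), (1, 6), (2, 2), (2, 5), (3, 0), (3, 7)]
Unfold 2 (reflect across h@4): 12 holes -> [(1, 1), (1, 6), (2, 2), (2, 5), (3, 0), (3, 7), (4, 0), (4, 7), (5, 2), (5, 5), (6, 1), (6, 6)]
Unfold 3 (reflect across h@8): 24 holes -> [(1, 1), (1, 6), (2, 2), (2, 5), (3, 0), (3, 7), (4, 0), (4, 7), (5, 2), (5, 5), (6, 1), (6, 6), (9, 1), (9, 6), (10, 2), (10, 5), (11, 0), (11, 7), (12, 0), (12, 7), (13, 2), (13, 5), (14, 1), (14, 6)]
Holes: [(1, 1), (1, 6), (2, 2), (2, 5), (3, 0), (3, 7), (4, 0), (4, 7), (5, 2), (5, 5), (6, 1), (6, 6), (9, 1), (9, 6), (10, 2), (10, 5), (11, 0), (11, 7), (12, 0), (12, 7), (13, 2), (13, 5), (14, 1), (14, 6)]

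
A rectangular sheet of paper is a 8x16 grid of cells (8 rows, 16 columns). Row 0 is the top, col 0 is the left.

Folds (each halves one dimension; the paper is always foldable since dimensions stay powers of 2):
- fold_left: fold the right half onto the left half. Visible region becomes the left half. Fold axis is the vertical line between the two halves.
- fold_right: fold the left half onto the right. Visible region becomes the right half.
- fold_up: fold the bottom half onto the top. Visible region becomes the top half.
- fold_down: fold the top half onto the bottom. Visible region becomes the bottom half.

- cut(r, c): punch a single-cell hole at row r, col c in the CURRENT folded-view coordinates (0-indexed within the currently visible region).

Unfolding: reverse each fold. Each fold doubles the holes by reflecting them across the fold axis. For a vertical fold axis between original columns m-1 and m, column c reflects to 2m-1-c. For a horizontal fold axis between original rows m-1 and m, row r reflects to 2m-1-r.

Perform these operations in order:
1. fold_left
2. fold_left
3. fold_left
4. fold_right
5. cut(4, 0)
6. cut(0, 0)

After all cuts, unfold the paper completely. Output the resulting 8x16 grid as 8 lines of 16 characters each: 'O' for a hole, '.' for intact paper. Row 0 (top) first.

Op 1 fold_left: fold axis v@8; visible region now rows[0,8) x cols[0,8) = 8x8
Op 2 fold_left: fold axis v@4; visible region now rows[0,8) x cols[0,4) = 8x4
Op 3 fold_left: fold axis v@2; visible region now rows[0,8) x cols[0,2) = 8x2
Op 4 fold_right: fold axis v@1; visible region now rows[0,8) x cols[1,2) = 8x1
Op 5 cut(4, 0): punch at orig (4,1); cuts so far [(4, 1)]; region rows[0,8) x cols[1,2) = 8x1
Op 6 cut(0, 0): punch at orig (0,1); cuts so far [(0, 1), (4, 1)]; region rows[0,8) x cols[1,2) = 8x1
Unfold 1 (reflect across v@1): 4 holes -> [(0, 0), (0, 1), (4, 0), (4, 1)]
Unfold 2 (reflect across v@2): 8 holes -> [(0, 0), (0, 1), (0, 2), (0, 3), (4, 0), (4, 1), (4, 2), (4, 3)]
Unfold 3 (reflect across v@4): 16 holes -> [(0, 0), (0, 1), (0, 2), (0, 3), (0, 4), (0, 5), (0, 6), (0, 7), (4, 0), (4, 1), (4, 2), (4, 3), (4, 4), (4, 5), (4, 6), (4, 7)]
Unfold 4 (reflect across v@8): 32 holes -> [(0, 0), (0, 1), (0, 2), (0, 3), (0, 4), (0, 5), (0, 6), (0, 7), (0, 8), (0, 9), (0, 10), (0, 11), (0, 12), (0, 13), (0, 14), (0, 15), (4, 0), (4, 1), (4, 2), (4, 3), (4, 4), (4, 5), (4, 6), (4, 7), (4, 8), (4, 9), (4, 10), (4, 11), (4, 12), (4, 13), (4, 14), (4, 15)]

Answer: OOOOOOOOOOOOOOOO
................
................
................
OOOOOOOOOOOOOOOO
................
................
................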